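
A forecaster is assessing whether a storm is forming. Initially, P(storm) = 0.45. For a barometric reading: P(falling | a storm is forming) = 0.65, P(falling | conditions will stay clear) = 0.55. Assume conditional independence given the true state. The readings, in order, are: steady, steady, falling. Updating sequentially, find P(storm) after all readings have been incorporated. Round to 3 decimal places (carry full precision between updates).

0.369

After 'steady': P(storm) = 0.35·0.4500 / (0.35·0.4500 + 0.45·0.5500) ≈ 0.3889
After 'steady': P(storm) = 0.35·0.3889 / (0.35·0.3889 + 0.45·0.6111) ≈ 0.3311
After 'falling': P(storm) = 0.65·0.3311 / (0.65·0.3311 + 0.55·0.6689) ≈ 0.3691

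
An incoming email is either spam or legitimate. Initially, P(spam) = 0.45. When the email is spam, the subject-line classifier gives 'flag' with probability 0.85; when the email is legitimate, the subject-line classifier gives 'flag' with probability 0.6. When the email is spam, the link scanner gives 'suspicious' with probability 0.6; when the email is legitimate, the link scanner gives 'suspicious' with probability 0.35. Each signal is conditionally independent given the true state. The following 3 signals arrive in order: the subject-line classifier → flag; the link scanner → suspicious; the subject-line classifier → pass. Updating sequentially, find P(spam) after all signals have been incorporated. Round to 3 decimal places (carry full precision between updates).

0.427

After the subject-line classifier='flag': P(spam) = 0.85·0.4500 / (0.85·0.4500 + 0.6·0.5500) ≈ 0.5368
After the link scanner='suspicious': P(spam) = 0.6·0.5368 / (0.6·0.5368 + 0.35·0.4632) ≈ 0.6652
After the subject-line classifier='pass': P(spam) = 0.15·0.6652 / (0.15·0.6652 + 0.4·0.3348) ≈ 0.4270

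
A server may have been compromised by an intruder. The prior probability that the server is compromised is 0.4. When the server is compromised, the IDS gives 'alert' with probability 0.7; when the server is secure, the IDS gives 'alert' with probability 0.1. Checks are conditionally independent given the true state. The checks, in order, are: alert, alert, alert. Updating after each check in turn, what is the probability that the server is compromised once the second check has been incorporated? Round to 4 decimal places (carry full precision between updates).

After 'alert': P(compromised) = 0.7·0.4000 / (0.7·0.4000 + 0.1·0.6000) ≈ 0.8235
After 'alert': P(compromised) = 0.7·0.8235 / (0.7·0.8235 + 0.1·0.1765) ≈ 0.9703

0.9703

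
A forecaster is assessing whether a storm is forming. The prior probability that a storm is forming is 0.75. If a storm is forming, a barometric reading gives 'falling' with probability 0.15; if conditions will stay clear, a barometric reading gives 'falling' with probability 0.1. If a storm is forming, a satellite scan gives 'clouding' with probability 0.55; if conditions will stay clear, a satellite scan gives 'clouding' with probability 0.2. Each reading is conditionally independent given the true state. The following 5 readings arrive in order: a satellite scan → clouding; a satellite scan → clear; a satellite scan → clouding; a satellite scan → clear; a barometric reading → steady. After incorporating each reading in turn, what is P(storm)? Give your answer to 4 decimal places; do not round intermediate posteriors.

Apply Bayes' rule sequentially, carrying P(storm) forward.
After a satellite scan='clouding': P(storm) = 0.55·0.7500 / (0.55·0.7500 + 0.2·0.2500) ≈ 0.8919
After a satellite scan='clear': P(storm) = 0.45·0.8919 / (0.45·0.8919 + 0.8·0.1081) ≈ 0.8227
After a satellite scan='clouding': P(storm) = 0.55·0.8227 / (0.55·0.8227 + 0.2·0.1773) ≈ 0.9273
After a satellite scan='clear': P(storm) = 0.45·0.9273 / (0.45·0.9273 + 0.8·0.0727) ≈ 0.8777
After a barometric reading='steady': P(storm) = 0.85·0.8777 / (0.85·0.8777 + 0.9·0.1223) ≈ 0.8715

0.8715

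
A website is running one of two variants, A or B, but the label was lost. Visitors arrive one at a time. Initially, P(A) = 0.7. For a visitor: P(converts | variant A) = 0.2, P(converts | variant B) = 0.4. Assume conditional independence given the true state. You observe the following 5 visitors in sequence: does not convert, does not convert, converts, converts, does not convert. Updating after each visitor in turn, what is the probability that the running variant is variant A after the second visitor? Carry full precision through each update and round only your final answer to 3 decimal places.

After 'does not convert': P(A) = 0.8·0.7000 / (0.8·0.7000 + 0.6·0.3000) ≈ 0.7568
After 'does not convert': P(A) = 0.8·0.7568 / (0.8·0.7568 + 0.6·0.2432) ≈ 0.8058

0.806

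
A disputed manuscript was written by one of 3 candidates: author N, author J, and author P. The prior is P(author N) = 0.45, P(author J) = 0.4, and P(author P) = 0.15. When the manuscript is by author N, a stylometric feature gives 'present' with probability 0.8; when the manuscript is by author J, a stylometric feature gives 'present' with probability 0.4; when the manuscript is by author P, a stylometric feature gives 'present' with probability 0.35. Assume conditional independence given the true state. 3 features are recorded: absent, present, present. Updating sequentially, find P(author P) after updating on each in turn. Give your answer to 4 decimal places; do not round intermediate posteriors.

0.1106

After 'absent': normaliser = 0.2·0.4500 + 0.6·0.4000 + 0.65·0.1500; P(author N) ≈ 0.2105, P(author J) ≈ 0.5614, P(author P) ≈ 0.2281
After 'present': normaliser = 0.8·0.2105 + 0.4·0.5614 + 0.35·0.2281; P(author N) ≈ 0.3562, P(author J) ≈ 0.4750, P(author P) ≈ 0.1688
After 'present': normaliser = 0.8·0.3562 + 0.4·0.4750 + 0.35·0.1688; P(author N) ≈ 0.5336, P(author J) ≈ 0.3557, P(author P) ≈ 0.1106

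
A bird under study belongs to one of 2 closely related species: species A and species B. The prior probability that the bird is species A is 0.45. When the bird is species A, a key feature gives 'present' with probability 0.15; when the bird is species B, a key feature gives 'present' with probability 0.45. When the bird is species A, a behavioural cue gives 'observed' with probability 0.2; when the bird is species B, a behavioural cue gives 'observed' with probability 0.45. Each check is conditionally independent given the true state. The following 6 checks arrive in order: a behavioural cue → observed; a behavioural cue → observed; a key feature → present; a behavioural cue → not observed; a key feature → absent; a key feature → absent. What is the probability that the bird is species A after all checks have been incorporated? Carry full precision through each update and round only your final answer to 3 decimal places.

0.158

Apply Bayes' rule sequentially, carrying P(species A) forward.
After a behavioural cue='observed': P(species A) = 0.2·0.4500 / (0.2·0.4500 + 0.45·0.5500) ≈ 0.2667
After a behavioural cue='observed': P(species A) = 0.2·0.2667 / (0.2·0.2667 + 0.45·0.7333) ≈ 0.1391
After a key feature='present': P(species A) = 0.15·0.1391 / (0.15·0.1391 + 0.45·0.8609) ≈ 0.0511
After a behavioural cue='not observed': P(species A) = 0.8·0.0511 / (0.8·0.0511 + 0.55·0.9489) ≈ 0.0727
After a key feature='absent': P(species A) = 0.85·0.0727 / (0.85·0.0727 + 0.55·0.9273) ≈ 0.1080
After a key feature='absent': P(species A) = 0.85·0.1080 / (0.85·0.1080 + 0.55·0.8920) ≈ 0.1577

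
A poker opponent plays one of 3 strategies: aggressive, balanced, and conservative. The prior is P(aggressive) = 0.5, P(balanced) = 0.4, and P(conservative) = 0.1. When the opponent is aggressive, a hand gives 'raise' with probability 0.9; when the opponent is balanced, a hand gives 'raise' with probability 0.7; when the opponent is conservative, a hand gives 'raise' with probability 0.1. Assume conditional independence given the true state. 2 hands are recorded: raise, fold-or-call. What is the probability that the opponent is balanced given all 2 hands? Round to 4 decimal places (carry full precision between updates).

0.6087

After 'raise': normaliser = 0.9·0.5000 + 0.7·0.4000 + 0.1·0.1000; P(aggressive) ≈ 0.6081, P(balanced) ≈ 0.3784, P(conservative) ≈ 0.0135
After 'fold-or-call': normaliser = 0.1·0.6081 + 0.3·0.3784 + 0.9·0.0135; P(aggressive) ≈ 0.3261, P(balanced) ≈ 0.6087, P(conservative) ≈ 0.0652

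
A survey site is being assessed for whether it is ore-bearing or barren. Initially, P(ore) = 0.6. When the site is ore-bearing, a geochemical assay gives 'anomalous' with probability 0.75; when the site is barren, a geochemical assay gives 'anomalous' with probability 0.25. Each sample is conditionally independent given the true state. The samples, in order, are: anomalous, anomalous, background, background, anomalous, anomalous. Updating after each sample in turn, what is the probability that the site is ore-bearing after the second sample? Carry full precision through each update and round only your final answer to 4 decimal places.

After 'anomalous': P(ore) = 0.75·0.6000 / (0.75·0.6000 + 0.25·0.4000) ≈ 0.8182
After 'anomalous': P(ore) = 0.75·0.8182 / (0.75·0.8182 + 0.25·0.1818) ≈ 0.9310

0.9310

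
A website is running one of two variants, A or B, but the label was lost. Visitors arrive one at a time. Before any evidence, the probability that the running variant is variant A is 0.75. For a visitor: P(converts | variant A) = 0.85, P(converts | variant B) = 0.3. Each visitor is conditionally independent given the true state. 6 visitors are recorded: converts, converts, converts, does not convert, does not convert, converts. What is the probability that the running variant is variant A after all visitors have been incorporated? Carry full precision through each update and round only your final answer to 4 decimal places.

0.8988

After 'converts': P(A) = 0.85·0.7500 / (0.85·0.7500 + 0.3·0.2500) ≈ 0.8947
After 'converts': P(A) = 0.85·0.8947 / (0.85·0.8947 + 0.3·0.1053) ≈ 0.9601
After 'converts': P(A) = 0.85·0.9601 / (0.85·0.9601 + 0.3·0.0399) ≈ 0.9856
After 'does not convert': P(A) = 0.15·0.9856 / (0.15·0.9856 + 0.7·0.0144) ≈ 0.9360
After 'does not convert': P(A) = 0.15·0.9360 / (0.15·0.9360 + 0.7·0.0640) ≈ 0.7581
After 'converts': P(A) = 0.85·0.7581 / (0.85·0.7581 + 0.3·0.2419) ≈ 0.8988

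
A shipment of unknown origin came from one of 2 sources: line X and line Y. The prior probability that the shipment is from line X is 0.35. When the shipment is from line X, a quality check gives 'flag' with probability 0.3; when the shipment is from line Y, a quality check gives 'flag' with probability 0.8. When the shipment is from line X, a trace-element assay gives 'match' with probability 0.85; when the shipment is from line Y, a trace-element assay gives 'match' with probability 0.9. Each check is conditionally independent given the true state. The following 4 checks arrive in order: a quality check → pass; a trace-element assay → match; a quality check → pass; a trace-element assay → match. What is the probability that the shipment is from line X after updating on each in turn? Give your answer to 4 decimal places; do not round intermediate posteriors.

After a quality check='pass': P(line X) = 0.7·0.3500 / (0.7·0.3500 + 0.2·0.6500) ≈ 0.6533
After a trace-element assay='match': P(line X) = 0.85·0.6533 / (0.85·0.6533 + 0.9·0.3467) ≈ 0.6403
After a quality check='pass': P(line X) = 0.7·0.6403 / (0.7·0.6403 + 0.2·0.3597) ≈ 0.8617
After a trace-element assay='match': P(line X) = 0.85·0.8617 / (0.85·0.8617 + 0.9·0.1383) ≈ 0.8547

0.8547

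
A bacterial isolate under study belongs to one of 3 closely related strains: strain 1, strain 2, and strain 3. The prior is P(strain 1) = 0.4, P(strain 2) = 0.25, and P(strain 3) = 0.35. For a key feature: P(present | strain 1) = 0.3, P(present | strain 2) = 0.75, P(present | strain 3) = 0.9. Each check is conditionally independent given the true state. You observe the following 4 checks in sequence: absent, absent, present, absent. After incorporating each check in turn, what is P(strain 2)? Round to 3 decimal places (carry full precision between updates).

0.066

After 'absent': normaliser = 0.7·0.4000 + 0.25·0.2500 + 0.1·0.3500; P(strain 1) ≈ 0.7417, P(strain 2) ≈ 0.1656, P(strain 3) ≈ 0.0927
After 'absent': normaliser = 0.7·0.7417 + 0.25·0.1656 + 0.1·0.0927; P(strain 1) ≈ 0.9111, P(strain 2) ≈ 0.0726, P(strain 3) ≈ 0.0163
After 'present': normaliser = 0.3·0.9111 + 0.75·0.0726 + 0.9·0.0163; P(strain 1) ≈ 0.7982, P(strain 2) ≈ 0.1591, P(strain 3) ≈ 0.0428
After 'absent': normaliser = 0.7·0.7982 + 0.25·0.1591 + 0.1·0.0428; P(strain 1) ≈ 0.9269, P(strain 2) ≈ 0.0660, P(strain 3) ≈ 0.0071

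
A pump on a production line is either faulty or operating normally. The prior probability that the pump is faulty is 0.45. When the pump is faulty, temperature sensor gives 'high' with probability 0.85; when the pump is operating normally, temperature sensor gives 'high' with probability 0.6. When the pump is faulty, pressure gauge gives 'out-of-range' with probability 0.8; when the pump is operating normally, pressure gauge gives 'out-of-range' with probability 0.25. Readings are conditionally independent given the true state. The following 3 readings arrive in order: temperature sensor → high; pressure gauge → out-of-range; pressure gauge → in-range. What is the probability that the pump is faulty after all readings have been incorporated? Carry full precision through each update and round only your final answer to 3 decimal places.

0.497

After temperature sensor='high': P(faulty) = 0.85·0.4500 / (0.85·0.4500 + 0.6·0.5500) ≈ 0.5368
After pressure gauge='out-of-range': P(faulty) = 0.8·0.5368 / (0.8·0.5368 + 0.25·0.4632) ≈ 0.7876
After pressure gauge='in-range': P(faulty) = 0.2·0.7876 / (0.2·0.7876 + 0.75·0.2124) ≈ 0.4973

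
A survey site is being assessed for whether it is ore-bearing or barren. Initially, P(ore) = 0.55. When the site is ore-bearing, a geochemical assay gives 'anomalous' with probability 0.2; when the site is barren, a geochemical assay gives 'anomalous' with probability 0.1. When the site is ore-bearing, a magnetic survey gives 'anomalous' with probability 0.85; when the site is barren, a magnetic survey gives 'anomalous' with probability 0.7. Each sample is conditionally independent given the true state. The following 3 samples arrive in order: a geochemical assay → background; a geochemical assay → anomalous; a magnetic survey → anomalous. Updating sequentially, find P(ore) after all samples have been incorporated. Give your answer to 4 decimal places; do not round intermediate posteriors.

0.7252

Apply Bayes' rule sequentially, carrying P(ore) forward.
After a geochemical assay='background': P(ore) = 0.8·0.5500 / (0.8·0.5500 + 0.9·0.4500) ≈ 0.5207
After a geochemical assay='anomalous': P(ore) = 0.2·0.5207 / (0.2·0.5207 + 0.1·0.4793) ≈ 0.6848
After a magnetic survey='anomalous': P(ore) = 0.85·0.6848 / (0.85·0.6848 + 0.7·0.3152) ≈ 0.7252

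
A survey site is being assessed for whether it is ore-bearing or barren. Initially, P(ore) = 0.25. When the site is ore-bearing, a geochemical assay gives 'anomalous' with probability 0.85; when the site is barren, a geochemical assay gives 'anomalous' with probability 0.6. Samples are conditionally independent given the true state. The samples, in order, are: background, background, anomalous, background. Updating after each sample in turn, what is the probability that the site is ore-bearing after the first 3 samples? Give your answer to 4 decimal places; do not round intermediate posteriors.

0.0623

Apply Bayes' rule sequentially, carrying P(ore) forward.
After 'background': P(ore) = 0.15·0.2500 / (0.15·0.2500 + 0.4·0.7500) ≈ 0.1111
After 'background': P(ore) = 0.15·0.1111 / (0.15·0.1111 + 0.4·0.8889) ≈ 0.0448
After 'anomalous': P(ore) = 0.85·0.0448 / (0.85·0.0448 + 0.6·0.9552) ≈ 0.0623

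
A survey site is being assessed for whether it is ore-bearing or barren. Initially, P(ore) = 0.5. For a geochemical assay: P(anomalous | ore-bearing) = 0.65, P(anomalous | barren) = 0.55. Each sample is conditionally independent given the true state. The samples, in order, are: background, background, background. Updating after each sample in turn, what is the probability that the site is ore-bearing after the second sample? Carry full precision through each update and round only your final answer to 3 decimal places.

After 'background': P(ore) = 0.35·0.5000 / (0.35·0.5000 + 0.45·0.5000) ≈ 0.4375
After 'background': P(ore) = 0.35·0.4375 / (0.35·0.4375 + 0.45·0.5625) ≈ 0.3769

0.377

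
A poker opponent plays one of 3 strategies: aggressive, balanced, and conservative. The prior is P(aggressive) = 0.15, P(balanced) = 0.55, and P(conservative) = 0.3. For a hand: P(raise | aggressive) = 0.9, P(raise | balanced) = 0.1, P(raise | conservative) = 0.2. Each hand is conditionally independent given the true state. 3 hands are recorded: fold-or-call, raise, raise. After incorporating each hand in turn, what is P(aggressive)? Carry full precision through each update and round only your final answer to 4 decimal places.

After 'fold-or-call': normaliser = 0.1·0.1500 + 0.9·0.5500 + 0.8·0.3000; P(aggressive) ≈ 0.0200, P(balanced) ≈ 0.6600, P(conservative) ≈ 0.3200
After 'raise': normaliser = 0.9·0.0200 + 0.1·0.6600 + 0.2·0.3200; P(aggressive) ≈ 0.1216, P(balanced) ≈ 0.4459, P(conservative) ≈ 0.4324
After 'raise': normaliser = 0.9·0.1216 + 0.1·0.4459 + 0.2·0.4324; P(aggressive) ≈ 0.4551, P(balanced) ≈ 0.1854, P(conservative) ≈ 0.3596

0.4551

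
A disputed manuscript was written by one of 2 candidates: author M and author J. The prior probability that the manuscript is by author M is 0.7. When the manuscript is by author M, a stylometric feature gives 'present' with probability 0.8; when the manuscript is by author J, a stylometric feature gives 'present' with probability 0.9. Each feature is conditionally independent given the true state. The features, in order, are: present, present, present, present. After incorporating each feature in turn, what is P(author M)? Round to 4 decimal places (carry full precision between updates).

After 'present': P(author M) = 0.8·0.7000 / (0.8·0.7000 + 0.9·0.3000) ≈ 0.6747
After 'present': P(author M) = 0.8·0.6747 / (0.8·0.6747 + 0.9·0.3253) ≈ 0.6483
After 'present': P(author M) = 0.8·0.6483 / (0.8·0.6483 + 0.9·0.3517) ≈ 0.6210
After 'present': P(author M) = 0.8·0.6210 / (0.8·0.6210 + 0.9·0.3790) ≈ 0.5929

0.5929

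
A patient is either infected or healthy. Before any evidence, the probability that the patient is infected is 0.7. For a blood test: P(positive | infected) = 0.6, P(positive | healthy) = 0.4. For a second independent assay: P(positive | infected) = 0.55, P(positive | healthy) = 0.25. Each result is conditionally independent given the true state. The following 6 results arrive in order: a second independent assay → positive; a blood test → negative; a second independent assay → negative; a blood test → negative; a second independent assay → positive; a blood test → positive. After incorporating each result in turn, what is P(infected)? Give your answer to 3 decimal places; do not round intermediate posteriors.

Apply Bayes' rule sequentially, carrying P(infected) forward.
After a second independent assay='positive': P(infected) = 0.55·0.7000 / (0.55·0.7000 + 0.25·0.3000) ≈ 0.8370
After a blood test='negative': P(infected) = 0.4·0.8370 / (0.4·0.8370 + 0.6·0.1630) ≈ 0.7739
After a second independent assay='negative': P(infected) = 0.45·0.7739 / (0.45·0.7739 + 0.75·0.2261) ≈ 0.6725
After a blood test='negative': P(infected) = 0.4·0.6725 / (0.4·0.6725 + 0.6·0.3275) ≈ 0.5779
After a second independent assay='positive': P(infected) = 0.55·0.5779 / (0.55·0.5779 + 0.25·0.4221) ≈ 0.7507
After a blood test='positive': P(infected) = 0.6·0.7507 / (0.6·0.7507 + 0.4·0.2493) ≈ 0.8188

0.819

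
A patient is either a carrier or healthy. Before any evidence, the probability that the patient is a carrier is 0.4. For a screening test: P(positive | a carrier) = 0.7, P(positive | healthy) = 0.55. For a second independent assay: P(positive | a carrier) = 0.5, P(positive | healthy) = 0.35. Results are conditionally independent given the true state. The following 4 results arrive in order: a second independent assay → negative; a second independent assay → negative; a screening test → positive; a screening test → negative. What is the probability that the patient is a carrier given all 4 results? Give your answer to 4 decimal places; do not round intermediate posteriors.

After a second independent assay='negative': P(carrier) = 0.5·0.4000 / (0.5·0.4000 + 0.65·0.6000) ≈ 0.3390
After a second independent assay='negative': P(carrier) = 0.5·0.3390 / (0.5·0.3390 + 0.65·0.6610) ≈ 0.2829
After a screening test='positive': P(carrier) = 0.7·0.2829 / (0.7·0.2829 + 0.55·0.7171) ≈ 0.3342
After a screening test='negative': P(carrier) = 0.3·0.3342 / (0.3·0.3342 + 0.45·0.6658) ≈ 0.2508

0.2508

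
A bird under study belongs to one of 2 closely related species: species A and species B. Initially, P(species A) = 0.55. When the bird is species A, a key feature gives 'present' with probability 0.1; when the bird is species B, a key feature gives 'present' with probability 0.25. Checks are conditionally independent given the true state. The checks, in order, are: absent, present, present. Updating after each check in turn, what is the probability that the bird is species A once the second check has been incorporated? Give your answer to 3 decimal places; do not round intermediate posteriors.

After 'absent': P(species A) = 0.9·0.5500 / (0.9·0.5500 + 0.75·0.4500) ≈ 0.5946
After 'present': P(species A) = 0.1·0.5946 / (0.1·0.5946 + 0.25·0.4054) ≈ 0.3697

0.370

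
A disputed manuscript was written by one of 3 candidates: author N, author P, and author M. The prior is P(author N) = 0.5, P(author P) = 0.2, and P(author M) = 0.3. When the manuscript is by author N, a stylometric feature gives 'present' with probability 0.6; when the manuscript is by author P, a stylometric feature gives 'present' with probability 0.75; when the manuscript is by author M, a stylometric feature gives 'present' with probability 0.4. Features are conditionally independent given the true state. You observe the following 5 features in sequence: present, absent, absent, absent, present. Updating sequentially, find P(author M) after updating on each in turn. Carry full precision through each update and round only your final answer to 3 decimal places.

0.438

After 'present': normaliser = 0.6·0.5000 + 0.75·0.2000 + 0.4·0.3000; P(author N) ≈ 0.5263, P(author P) ≈ 0.2632, P(author M) ≈ 0.2105
After 'absent': normaliser = 0.4·0.5263 + 0.25·0.2632 + 0.6·0.2105; P(author N) ≈ 0.5229, P(author P) ≈ 0.1634, P(author M) ≈ 0.3137
After 'absent': normaliser = 0.4·0.5229 + 0.25·0.1634 + 0.6·0.3137; P(author N) ≈ 0.4773, P(author P) ≈ 0.0932, P(author M) ≈ 0.4295
After 'absent': normaliser = 0.4·0.4773 + 0.25·0.0932 + 0.6·0.4295; P(author N) ≈ 0.4045, P(author P) ≈ 0.0494, P(author M) ≈ 0.5461
After 'present': normaliser = 0.6·0.4045 + 0.75·0.0494 + 0.4·0.5461; P(author N) ≈ 0.4872, P(author P) ≈ 0.0743, P(author M) ≈ 0.4385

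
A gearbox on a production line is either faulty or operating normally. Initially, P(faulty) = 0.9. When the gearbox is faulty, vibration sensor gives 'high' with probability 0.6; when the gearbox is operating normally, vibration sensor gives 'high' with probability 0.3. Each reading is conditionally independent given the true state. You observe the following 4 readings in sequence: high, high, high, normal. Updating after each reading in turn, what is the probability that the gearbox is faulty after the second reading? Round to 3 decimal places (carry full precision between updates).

0.973

After 'high': P(faulty) = 0.6·0.9000 / (0.6·0.9000 + 0.3·0.1000) ≈ 0.9474
After 'high': P(faulty) = 0.6·0.9474 / (0.6·0.9474 + 0.3·0.0526) ≈ 0.9730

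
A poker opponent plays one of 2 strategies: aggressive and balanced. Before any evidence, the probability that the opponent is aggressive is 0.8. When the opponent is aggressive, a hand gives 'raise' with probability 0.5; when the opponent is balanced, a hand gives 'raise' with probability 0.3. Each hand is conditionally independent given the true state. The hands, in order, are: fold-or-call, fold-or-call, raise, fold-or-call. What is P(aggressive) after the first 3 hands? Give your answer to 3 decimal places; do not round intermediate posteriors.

After 'fold-or-call': P(aggressive) = 0.5·0.8000 / (0.5·0.8000 + 0.7·0.2000) ≈ 0.7407
After 'fold-or-call': P(aggressive) = 0.5·0.7407 / (0.5·0.7407 + 0.7·0.2593) ≈ 0.6711
After 'raise': P(aggressive) = 0.5·0.6711 / (0.5·0.6711 + 0.3·0.3289) ≈ 0.7728

0.773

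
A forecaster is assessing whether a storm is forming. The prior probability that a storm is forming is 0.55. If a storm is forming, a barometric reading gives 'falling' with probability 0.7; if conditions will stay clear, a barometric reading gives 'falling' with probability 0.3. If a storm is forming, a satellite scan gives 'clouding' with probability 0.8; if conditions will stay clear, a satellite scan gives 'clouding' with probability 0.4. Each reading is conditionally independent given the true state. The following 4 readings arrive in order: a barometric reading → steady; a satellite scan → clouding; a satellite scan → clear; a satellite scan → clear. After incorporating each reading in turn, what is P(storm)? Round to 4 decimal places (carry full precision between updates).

0.1043

Each posterior becomes the prior for the next update.
After a barometric reading='steady': P(storm) = 0.3·0.5500 / (0.3·0.5500 + 0.7·0.4500) ≈ 0.3438
After a satellite scan='clouding': P(storm) = 0.8·0.3438 / (0.8·0.3438 + 0.4·0.6562) ≈ 0.5116
After a satellite scan='clear': P(storm) = 0.2·0.5116 / (0.2·0.5116 + 0.6·0.4884) ≈ 0.2588
After a satellite scan='clear': P(storm) = 0.2·0.2588 / (0.2·0.2588 + 0.6·0.7412) ≈ 0.1043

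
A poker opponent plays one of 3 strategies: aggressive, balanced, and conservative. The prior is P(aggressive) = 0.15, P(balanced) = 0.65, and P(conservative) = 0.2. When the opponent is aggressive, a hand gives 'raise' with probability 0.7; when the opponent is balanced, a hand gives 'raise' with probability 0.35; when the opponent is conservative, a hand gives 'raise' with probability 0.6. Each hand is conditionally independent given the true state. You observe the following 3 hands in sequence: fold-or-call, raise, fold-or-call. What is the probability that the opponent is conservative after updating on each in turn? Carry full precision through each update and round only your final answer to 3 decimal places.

0.154

After 'fold-or-call': normaliser = 0.3·0.1500 + 0.65·0.6500 + 0.4·0.2000; P(aggressive) ≈ 0.0822, P(balanced) ≈ 0.7717, P(conservative) ≈ 0.1461
After 'raise': normaliser = 0.7·0.0822 + 0.35·0.7717 + 0.6·0.1461; P(aggressive) ≈ 0.1385, P(balanced) ≈ 0.6504, P(conservative) ≈ 0.2111
After 'fold-or-call': normaliser = 0.3·0.1385 + 0.65·0.6504 + 0.4·0.2111; P(aggressive) ≈ 0.0757, P(balanced) ≈ 0.7704, P(conservative) ≈ 0.1539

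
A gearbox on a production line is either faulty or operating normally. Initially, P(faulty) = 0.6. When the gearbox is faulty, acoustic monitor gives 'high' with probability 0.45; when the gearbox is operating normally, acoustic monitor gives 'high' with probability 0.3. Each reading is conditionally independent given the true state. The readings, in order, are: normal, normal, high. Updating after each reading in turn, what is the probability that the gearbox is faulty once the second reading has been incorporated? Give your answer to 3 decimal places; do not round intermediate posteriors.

After 'normal': P(faulty) = 0.55·0.6000 / (0.55·0.6000 + 0.7·0.4000) ≈ 0.5410
After 'normal': P(faulty) = 0.55·0.5410 / (0.55·0.5410 + 0.7·0.4590) ≈ 0.4808

0.481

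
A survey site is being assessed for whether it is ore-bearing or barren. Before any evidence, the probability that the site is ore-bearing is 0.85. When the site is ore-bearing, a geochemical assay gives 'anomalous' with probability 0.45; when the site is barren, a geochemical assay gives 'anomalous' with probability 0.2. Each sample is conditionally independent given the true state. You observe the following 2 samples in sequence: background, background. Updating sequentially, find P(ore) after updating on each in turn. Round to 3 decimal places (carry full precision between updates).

0.728

After 'background': P(ore) = 0.55·0.8500 / (0.55·0.8500 + 0.8·0.1500) ≈ 0.7957
After 'background': P(ore) = 0.55·0.7957 / (0.55·0.7957 + 0.8·0.2043) ≈ 0.7281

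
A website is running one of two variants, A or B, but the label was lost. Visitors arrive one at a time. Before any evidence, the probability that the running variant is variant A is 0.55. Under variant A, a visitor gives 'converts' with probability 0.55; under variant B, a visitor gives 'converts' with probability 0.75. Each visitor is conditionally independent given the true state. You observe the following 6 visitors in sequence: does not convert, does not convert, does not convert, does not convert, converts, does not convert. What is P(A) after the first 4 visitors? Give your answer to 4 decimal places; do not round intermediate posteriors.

0.9277

After 'does not convert': P(A) = 0.45·0.5500 / (0.45·0.5500 + 0.25·0.4500) ≈ 0.6875
After 'does not convert': P(A) = 0.45·0.6875 / (0.45·0.6875 + 0.25·0.3125) ≈ 0.7984
After 'does not convert': P(A) = 0.45·0.7984 / (0.45·0.7984 + 0.25·0.2016) ≈ 0.8770
After 'does not convert': P(A) = 0.45·0.8770 / (0.45·0.8770 + 0.25·0.1230) ≈ 0.9277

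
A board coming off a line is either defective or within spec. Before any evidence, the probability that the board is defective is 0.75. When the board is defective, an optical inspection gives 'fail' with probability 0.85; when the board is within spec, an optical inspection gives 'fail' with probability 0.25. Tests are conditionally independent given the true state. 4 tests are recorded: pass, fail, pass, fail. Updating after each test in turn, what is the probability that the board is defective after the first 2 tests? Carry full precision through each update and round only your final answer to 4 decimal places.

0.6711

After 'pass': P(defective) = 0.15·0.7500 / (0.15·0.7500 + 0.75·0.2500) ≈ 0.3750
After 'fail': P(defective) = 0.85·0.3750 / (0.85·0.3750 + 0.25·0.6250) ≈ 0.6711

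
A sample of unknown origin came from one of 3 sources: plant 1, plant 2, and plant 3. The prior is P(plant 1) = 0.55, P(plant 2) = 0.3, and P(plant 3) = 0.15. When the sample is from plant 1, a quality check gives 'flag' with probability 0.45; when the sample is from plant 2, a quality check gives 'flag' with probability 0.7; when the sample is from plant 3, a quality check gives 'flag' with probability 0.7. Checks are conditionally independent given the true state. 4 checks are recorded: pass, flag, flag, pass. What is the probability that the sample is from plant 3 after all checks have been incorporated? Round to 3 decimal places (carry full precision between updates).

0.124

After 'pass': normaliser = 0.55·0.5500 + 0.3·0.3000 + 0.3·0.1500; P(plant 1) ≈ 0.6914, P(plant 2) ≈ 0.2057, P(plant 3) ≈ 0.1029
After 'flag': normaliser = 0.45·0.6914 + 0.7·0.2057 + 0.7·0.1029; P(plant 1) ≈ 0.5902, P(plant 2) ≈ 0.2732, P(plant 3) ≈ 0.1366
After 'flag': normaliser = 0.45·0.5902 + 0.7·0.2732 + 0.7·0.1366; P(plant 1) ≈ 0.4808, P(plant 2) ≈ 0.3461, P(plant 3) ≈ 0.1731
After 'pass': normaliser = 0.55·0.4808 + 0.3·0.3461 + 0.3·0.1731; P(plant 1) ≈ 0.6293, P(plant 2) ≈ 0.2471, P(plant 3) ≈ 0.1236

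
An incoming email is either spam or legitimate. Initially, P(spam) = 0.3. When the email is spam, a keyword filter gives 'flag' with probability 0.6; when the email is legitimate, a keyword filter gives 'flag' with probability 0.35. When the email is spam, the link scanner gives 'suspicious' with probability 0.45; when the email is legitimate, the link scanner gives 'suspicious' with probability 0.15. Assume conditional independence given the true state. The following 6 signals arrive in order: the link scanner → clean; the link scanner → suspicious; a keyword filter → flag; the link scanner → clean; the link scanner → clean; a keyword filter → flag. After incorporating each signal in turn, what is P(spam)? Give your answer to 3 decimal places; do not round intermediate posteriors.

0.506

After the link scanner='clean': P(spam) = 0.55·0.3000 / (0.55·0.3000 + 0.85·0.7000) ≈ 0.2171
After the link scanner='suspicious': P(spam) = 0.45·0.2171 / (0.45·0.2171 + 0.15·0.7829) ≈ 0.4541
After a keyword filter='flag': P(spam) = 0.6·0.4541 / (0.6·0.4541 + 0.35·0.5459) ≈ 0.5878
After the link scanner='clean': P(spam) = 0.55·0.5878 / (0.55·0.5878 + 0.85·0.4122) ≈ 0.4799
After the link scanner='clean': P(spam) = 0.55·0.4799 / (0.55·0.4799 + 0.85·0.5201) ≈ 0.3739
After a keyword filter='flag': P(spam) = 0.6·0.3739 / (0.6·0.3739 + 0.35·0.6261) ≈ 0.5058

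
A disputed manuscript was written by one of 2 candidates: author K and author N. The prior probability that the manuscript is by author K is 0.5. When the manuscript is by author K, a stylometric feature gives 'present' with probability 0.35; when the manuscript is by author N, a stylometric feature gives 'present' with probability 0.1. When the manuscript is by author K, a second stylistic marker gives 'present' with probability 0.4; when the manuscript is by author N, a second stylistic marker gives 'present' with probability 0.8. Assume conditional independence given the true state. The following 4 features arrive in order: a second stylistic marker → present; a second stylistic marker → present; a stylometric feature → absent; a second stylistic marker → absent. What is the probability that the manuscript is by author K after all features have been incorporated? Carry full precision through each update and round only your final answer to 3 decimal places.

0.351

Each posterior becomes the prior for the next update.
After a second stylistic marker='present': P(author K) = 0.4·0.5000 / (0.4·0.5000 + 0.8·0.5000) ≈ 0.3333
After a second stylistic marker='present': P(author K) = 0.4·0.3333 / (0.4·0.3333 + 0.8·0.6667) ≈ 0.2000
After a stylometric feature='absent': P(author K) = 0.65·0.2000 / (0.65·0.2000 + 0.9·0.8000) ≈ 0.1529
After a second stylistic marker='absent': P(author K) = 0.6·0.1529 / (0.6·0.1529 + 0.2·0.8471) ≈ 0.3514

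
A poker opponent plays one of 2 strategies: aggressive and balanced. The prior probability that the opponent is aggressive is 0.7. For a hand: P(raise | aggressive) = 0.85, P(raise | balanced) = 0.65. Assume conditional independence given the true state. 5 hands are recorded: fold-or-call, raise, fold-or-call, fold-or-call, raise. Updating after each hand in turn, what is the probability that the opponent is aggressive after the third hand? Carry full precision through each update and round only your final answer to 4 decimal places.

After 'fold-or-call': P(aggressive) = 0.15·0.7000 / (0.15·0.7000 + 0.35·0.3000) ≈ 0.5000
After 'raise': P(aggressive) = 0.85·0.5000 / (0.85·0.5000 + 0.65·0.5000) ≈ 0.5667
After 'fold-or-call': P(aggressive) = 0.15·0.5667 / (0.15·0.5667 + 0.35·0.4333) ≈ 0.3592

0.3592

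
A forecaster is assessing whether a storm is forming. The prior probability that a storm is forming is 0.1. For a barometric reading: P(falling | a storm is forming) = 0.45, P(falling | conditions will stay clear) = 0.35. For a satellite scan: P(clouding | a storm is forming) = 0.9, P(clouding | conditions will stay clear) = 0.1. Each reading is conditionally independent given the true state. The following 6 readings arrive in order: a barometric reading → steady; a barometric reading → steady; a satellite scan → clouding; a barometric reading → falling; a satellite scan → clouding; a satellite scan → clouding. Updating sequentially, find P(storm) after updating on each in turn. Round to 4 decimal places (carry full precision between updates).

0.9868

After a barometric reading='steady': P(storm) = 0.55·0.1000 / (0.55·0.1000 + 0.65·0.9000) ≈ 0.0859
After a barometric reading='steady': P(storm) = 0.55·0.0859 / (0.55·0.0859 + 0.65·0.9141) ≈ 0.0737
After a satellite scan='clouding': P(storm) = 0.9·0.0737 / (0.9·0.0737 + 0.1·0.9263) ≈ 0.4172
After a barometric reading='falling': P(storm) = 0.45·0.4172 / (0.45·0.4172 + 0.35·0.5828) ≈ 0.4793
After a satellite scan='clouding': P(storm) = 0.9·0.4793 / (0.9·0.4793 + 0.1·0.5207) ≈ 0.8923
After a satellite scan='clouding': P(storm) = 0.9·0.8923 / (0.9·0.8923 + 0.1·0.1077) ≈ 0.9868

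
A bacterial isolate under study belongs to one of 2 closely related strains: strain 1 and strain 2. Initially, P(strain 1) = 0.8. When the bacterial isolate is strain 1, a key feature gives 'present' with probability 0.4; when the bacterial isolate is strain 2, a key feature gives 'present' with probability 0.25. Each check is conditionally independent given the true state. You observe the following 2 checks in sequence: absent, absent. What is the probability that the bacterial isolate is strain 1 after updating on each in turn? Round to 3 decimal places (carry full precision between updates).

Apply Bayes' rule sequentially, carrying P(strain 1) forward.
After 'absent': P(strain 1) = 0.6·0.8000 / (0.6·0.8000 + 0.75·0.2000) ≈ 0.7619
After 'absent': P(strain 1) = 0.6·0.7619 / (0.6·0.7619 + 0.75·0.2381) ≈ 0.7191

0.719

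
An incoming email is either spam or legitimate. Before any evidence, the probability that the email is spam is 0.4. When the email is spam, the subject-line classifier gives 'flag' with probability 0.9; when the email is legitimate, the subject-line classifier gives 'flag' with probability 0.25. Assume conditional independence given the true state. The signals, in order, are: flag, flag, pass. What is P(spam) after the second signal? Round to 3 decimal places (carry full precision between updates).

After 'flag': P(spam) = 0.9·0.4000 / (0.9·0.4000 + 0.25·0.6000) ≈ 0.7059
After 'flag': P(spam) = 0.9·0.7059 / (0.9·0.7059 + 0.25·0.2941) ≈ 0.8963

0.896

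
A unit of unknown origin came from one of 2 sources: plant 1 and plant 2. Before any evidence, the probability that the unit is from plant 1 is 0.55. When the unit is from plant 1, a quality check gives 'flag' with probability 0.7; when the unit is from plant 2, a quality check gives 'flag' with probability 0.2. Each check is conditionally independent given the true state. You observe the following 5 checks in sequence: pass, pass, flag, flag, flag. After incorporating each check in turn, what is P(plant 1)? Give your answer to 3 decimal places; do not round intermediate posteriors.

0.881

After 'pass': P(plant 1) = 0.3·0.5500 / (0.3·0.5500 + 0.8·0.4500) ≈ 0.3143
After 'pass': P(plant 1) = 0.3·0.3143 / (0.3·0.3143 + 0.8·0.6857) ≈ 0.1467
After 'flag': P(plant 1) = 0.7·0.1467 / (0.7·0.1467 + 0.2·0.8533) ≈ 0.3756
After 'flag': P(plant 1) = 0.7·0.3756 / (0.7·0.3756 + 0.2·0.6244) ≈ 0.6780
After 'flag': P(plant 1) = 0.7·0.6780 / (0.7·0.6780 + 0.2·0.3220) ≈ 0.8805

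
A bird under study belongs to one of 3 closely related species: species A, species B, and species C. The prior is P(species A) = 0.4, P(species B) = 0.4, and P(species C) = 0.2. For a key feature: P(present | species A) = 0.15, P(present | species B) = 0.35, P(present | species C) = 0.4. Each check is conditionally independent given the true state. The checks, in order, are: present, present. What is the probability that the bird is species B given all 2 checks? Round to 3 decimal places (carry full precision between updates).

0.544

Apply Bayes' rule sequentially, carrying P(species B) forward.
After 'present': normaliser = 0.15·0.4000 + 0.35·0.4000 + 0.4·0.2000; P(species A) ≈ 0.2143, P(species B) ≈ 0.5000, P(species C) ≈ 0.2857
After 'present': normaliser = 0.15·0.2143 + 0.35·0.5000 + 0.4·0.2857; P(species A) ≈ 0.1000, P(species B) ≈ 0.5444, P(species C) ≈ 0.3556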